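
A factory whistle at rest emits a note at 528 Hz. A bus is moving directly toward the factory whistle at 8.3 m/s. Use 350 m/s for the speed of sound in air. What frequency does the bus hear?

541 Hz

Moving observer, stationary source: f' = f · (v + v_o)/v.
f' = 528 × (350 + 8.3)/350 = 528 × 358.3/350 ≈ 541 Hz.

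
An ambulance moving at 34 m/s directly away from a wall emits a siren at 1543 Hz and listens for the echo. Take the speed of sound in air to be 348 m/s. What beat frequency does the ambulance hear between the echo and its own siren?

The wall receives the sound from a moving source: f₁ = f₀ · v/(v + v_e) = 1543 × 348/382 ≈ 1406 Hz.
On the return leg the ambulance is a moving observer: f₂ = f₁ · (v − v_e)/v = 1406 × 314/348 ≈ 1268 Hz.
Beat against the emitted tone: |f₂ − f₀| = 2v_e·f₀/(v + v_e) = 2 × 34 × 1543/382 ≈ 275 Hz.

275 Hz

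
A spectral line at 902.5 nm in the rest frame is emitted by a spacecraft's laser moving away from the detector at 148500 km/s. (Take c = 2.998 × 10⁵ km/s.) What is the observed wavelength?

β = v/c = 148500/299800 = 0.4953.
Relativistic Doppler for wavelength: λ' = λ₀ · √((1 + β)/(1 − β)).
λ' = 902.5 × √(1.4953/0.5047) = 902.5 × 1.72133 ≈ 1553.5 nm.

1553.5 nm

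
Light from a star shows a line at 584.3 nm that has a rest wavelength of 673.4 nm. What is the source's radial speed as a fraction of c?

λ'/λ₀ = 0.8677 < 1 (blueshift), so the source is approaching.
λ'/λ₀ = √((1 − β)/(1 + β)) for an approaching source ⇒ β = (1 − r²)/(1 + r²) with r = λ'/λ₀.
β = (1 − 0.7529)/(1 + 0.7529) ≈ 0.141.

0.141c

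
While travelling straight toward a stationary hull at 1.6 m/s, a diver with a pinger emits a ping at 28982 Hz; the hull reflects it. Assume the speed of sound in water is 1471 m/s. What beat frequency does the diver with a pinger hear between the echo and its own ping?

63 Hz

The hull receives the sound from a moving source: f₁ = f₀ · v/(v − v_e) = 28982 × 1471/1469.4 ≈ 29013.6 Hz.
On the return leg the diver with a pinger is a moving observer: f₂ = f₁ · (v + v_e)/v = 29013.6 × 1472.6/1471 ≈ 29045.1 Hz.
Equivalently f₂ = f₀ · (v + v_e)/(v − v_e).
Beat against the emitted tone: |f₂ − f₀| = 2v_e·f₀/(v − v_e) = 2 × 1.6 × 28982/1469.4 ≈ 63 Hz.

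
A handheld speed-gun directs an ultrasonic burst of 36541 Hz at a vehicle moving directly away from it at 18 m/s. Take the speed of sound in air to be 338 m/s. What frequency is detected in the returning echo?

32846 Hz

At the vehicle (a moving observer), f₁ = f₀ · (v − u)/v = 36541 × 320/338 ≈ 34595 Hz.
On reflection it acts as a source moving away from the stationary detector: f₂ = f₁ · v/(v + u) = 34595 × 338/356 ≈ 32846 Hz.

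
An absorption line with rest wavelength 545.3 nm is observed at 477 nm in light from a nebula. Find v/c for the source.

λ'/λ₀ = 0.8747 < 1 (blueshift), so the source is approaching.
λ'/λ₀ = √((1 − β)/(1 + β)) for an approaching source ⇒ β = (1 − r²)/(1 + r²) with r = λ'/λ₀.
β = (1 − 0.7652)/(1 + 0.7652) ≈ 0.133.

0.133c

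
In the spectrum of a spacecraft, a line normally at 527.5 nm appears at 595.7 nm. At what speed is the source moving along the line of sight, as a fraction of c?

λ'/λ₀ = 1.1293 > 1 (redshift), so the source is receding.
λ'/λ₀ = √((1 + β)/(1 − β)) for a receding source ⇒ β = (r² − 1)/(r² + 1) with r = λ'/λ₀.
β = (1.2753 − 1)/(1.2753 + 1) ≈ 0.121.

0.121c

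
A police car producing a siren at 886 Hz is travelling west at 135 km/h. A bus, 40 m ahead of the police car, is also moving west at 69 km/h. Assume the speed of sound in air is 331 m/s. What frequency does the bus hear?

941 Hz

135 km/h = 37.5 m/s; 69 km/h = 19.17 m/s.
The bus is ahead, so the police car is moving toward it while the bus is moving away from the police car.
General Doppler shift: f' = f · (v − v_o)/(v − v_s).
f' = 886 × (331 − 19.17)/(331 − 37.5) = 886 × 311.83/293.5 ≈ 941 Hz.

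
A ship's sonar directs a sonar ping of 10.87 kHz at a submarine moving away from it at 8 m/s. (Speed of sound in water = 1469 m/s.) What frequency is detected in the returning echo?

10.75 kHz

At the submarine (a moving observer), f₁ = f₀ · (v − u)/v = 10.87 × 1461/1469 ≈ 10.81 kHz.
The reflection then acts as a moving source: f₂ = f₁ · v/(v + u) ≈ 10.75 kHz.
Equivalently f₂ = f₀ · (v − u)/(v + u).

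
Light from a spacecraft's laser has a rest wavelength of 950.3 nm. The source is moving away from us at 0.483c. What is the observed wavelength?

1609.5 nm

Relativistic Doppler for wavelength: λ' = λ₀ · √((1 + β)/(1 − β)).
λ' = 950.3 × √(1.4830/0.5170) = 950.3 × 1.69366 ≈ 1609.5 nm.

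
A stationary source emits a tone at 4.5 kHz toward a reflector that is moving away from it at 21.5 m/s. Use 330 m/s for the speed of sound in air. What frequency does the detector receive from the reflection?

The reflector first receives the wave as a moving observer: f₁ = f₀ · (v − u)/v = 4.5 × (330 − 21.5)/330 ≈ 4.21 kHz.
The reflection then acts as a moving source: f₂ = f₁ · v/(v + u) ≈ 3.95 kHz.

3.95 kHz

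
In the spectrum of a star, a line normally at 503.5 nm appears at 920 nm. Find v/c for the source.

λ'/λ₀ = 1.8272 > 1 (redshift), so the source is receding.
λ'/λ₀ = √((1 + β)/(1 − β)) for a receding source ⇒ β = (r² − 1)/(r² + 1) with r = λ'/λ₀.
β = (3.3387 − 1)/(3.3387 + 1) ≈ 0.539.

0.539c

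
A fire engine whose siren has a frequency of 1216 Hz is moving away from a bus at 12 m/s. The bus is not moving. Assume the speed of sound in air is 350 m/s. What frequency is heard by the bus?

1176 Hz

With the source moving away from a stationary observer, f' = f · v/(v + v_s).
f' = 1216 × 350/(350 + 12) = 1216 × 350/362 ≈ 1176 Hz.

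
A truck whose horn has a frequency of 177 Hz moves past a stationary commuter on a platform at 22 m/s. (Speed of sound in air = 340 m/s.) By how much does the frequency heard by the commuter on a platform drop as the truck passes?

Approaching: f₁ = f · v/(v − v_s) = 177 × 340/318 ≈ 189.2 Hz.
Receding: f₂ = f · v/(v + v_s) = 177 × 340/362 ≈ 166.2 Hz.
Drop: f₁ − f₂ = 2f·v·v_s/(v² − v_s²) = 2 × 177 × 340 × 22/(340² − 22²) ≈ 23.0 Hz.

23.0 Hz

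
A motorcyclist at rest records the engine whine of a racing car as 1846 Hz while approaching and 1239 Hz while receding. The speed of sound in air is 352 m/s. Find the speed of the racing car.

f₁/f₂ = (v + v_s)/(v − v_s), so v_s = v · (f₁ − f₂)/(f₁ + f₂).
v_s = 352 × (1846 − 1239)/(1846 + 1239) = 352 × 607/3085 ≈ 69 m/s.

69 m/s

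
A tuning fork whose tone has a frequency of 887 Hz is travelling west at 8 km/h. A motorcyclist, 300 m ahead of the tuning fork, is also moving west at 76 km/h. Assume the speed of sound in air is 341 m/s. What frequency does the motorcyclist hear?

838 Hz

8 km/h = 2.222 m/s; 76 km/h = 21.11 m/s.
The motorcyclist is ahead, so the tuning fork is moving toward it while the motorcyclist is moving away from the tuning fork.
Both move, so f' = f · (v − v_o)/(v − v_s).
f' = 887 × (341 − 21.11)/(341 − 2.222) = 887 × 319.89/338.78 ≈ 838 Hz.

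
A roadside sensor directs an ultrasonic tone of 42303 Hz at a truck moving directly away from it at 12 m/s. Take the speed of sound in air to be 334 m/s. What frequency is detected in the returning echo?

39369 Hz

At the truck (a moving observer), f₁ = f₀ · (v − u)/v = 42303 × 322/334 ≈ 40783 Hz.
The reflection then acts as a moving source: f₂ = f₁ · v/(v + u) ≈ 39369 Hz.
Equivalently f₂ = f₀ · (v − u)/(v + u).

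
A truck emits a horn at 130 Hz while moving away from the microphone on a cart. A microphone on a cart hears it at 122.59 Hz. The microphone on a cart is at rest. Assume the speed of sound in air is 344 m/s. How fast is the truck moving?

20.8 m/s

f' = f · v/(v + v_s) ⇒ v_s = v · |1 − f/f'|.
v_s = 344 × |1 − 130/122.59| = 344 × 0.06045 ≈ 20.8 m/s.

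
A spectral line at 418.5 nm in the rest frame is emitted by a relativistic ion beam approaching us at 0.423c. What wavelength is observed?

266.5 nm

Relativistic Doppler for wavelength: λ' = λ₀ · √((1 − β)/(1 + β)).
λ' = 418.5 × √(0.5770/1.4230) = 418.5 × 0.63677 ≈ 266.5 nm.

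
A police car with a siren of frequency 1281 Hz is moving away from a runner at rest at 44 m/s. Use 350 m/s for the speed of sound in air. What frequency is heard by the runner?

1138 Hz

With the source moving away from a stationary observer, f' = f · v/(v + v_s).
f' = 1281 × 350/(350 + 44) = 1281 × 350/394 ≈ 1138 Hz.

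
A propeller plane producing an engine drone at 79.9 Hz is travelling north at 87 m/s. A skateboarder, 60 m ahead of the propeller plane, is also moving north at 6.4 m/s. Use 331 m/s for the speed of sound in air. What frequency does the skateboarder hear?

The skateboarder is ahead, so the propeller plane is moving toward it while the skateboarder is moving away from the propeller plane.
General Doppler shift: f' = f · (v − v_o)/(v − v_s).
f' = 79.9 × (331 − 6.4)/(331 − 87) = 79.9 × 324.6/244 ≈ 106 Hz.

106 Hz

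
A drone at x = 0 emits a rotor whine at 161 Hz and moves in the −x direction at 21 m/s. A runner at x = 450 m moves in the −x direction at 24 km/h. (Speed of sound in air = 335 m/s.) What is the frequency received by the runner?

24 km/h = 6.667 m/s.
The observer lies on the +x side, so the source is heading away from the observer and the observer is heading toward the source.
With source receding and observer approaching, f' = f · (v + v_o)/(v + v_s).
f' = 161 × (335 + 6.667)/(335 + 21) = 161 × 341.67/356 ≈ 155 Hz.

155 Hz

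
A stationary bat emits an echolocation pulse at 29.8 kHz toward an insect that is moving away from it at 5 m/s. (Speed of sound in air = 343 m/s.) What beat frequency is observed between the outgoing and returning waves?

At the insect (a moving observer), f₁ = f₀ · (v − u)/v = 29.8 × 338/343 ≈ 29.366 kHz.
On reflection it acts as a source moving away from the stationary detector: f₂ = f₁ · v/(v + u) = 29.366 × 343/348 ≈ 28.944 kHz.
Equivalently f₂ = f₀ · (v − u)/(v + u).
Beat frequency (with f₀ = 29800 Hz): |f₂ − f₀| = 2u·f₀/(v + u) = 2 × 5 × 29800/348 ≈ 856 Hz.

856 Hz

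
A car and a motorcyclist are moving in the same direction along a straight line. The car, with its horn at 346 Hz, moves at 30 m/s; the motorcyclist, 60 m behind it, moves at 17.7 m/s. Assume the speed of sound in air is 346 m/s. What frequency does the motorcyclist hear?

The motorcyclist is behind, so the car is moving away from it while the motorcyclist is moving toward the car.
General Doppler shift: f' = f · (v + v_o)/(v + v_s).
f' = 346 × (346 + 17.7)/(346 + 30) = 346 × 363.7/376 ≈ 335 Hz.

335 Hz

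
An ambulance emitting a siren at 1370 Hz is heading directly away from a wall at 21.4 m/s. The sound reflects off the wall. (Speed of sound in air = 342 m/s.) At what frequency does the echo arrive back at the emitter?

The wall receives the sound from a moving source: f₁ = f₀ · v/(v + v_e) = 1370 × 342/363.4 ≈ 1289 Hz.
On the return leg the ambulance is a moving observer: f₂ = f₁ · (v − v_e)/v = 1289 × 320.6/342 ≈ 1209 Hz.

1209 Hz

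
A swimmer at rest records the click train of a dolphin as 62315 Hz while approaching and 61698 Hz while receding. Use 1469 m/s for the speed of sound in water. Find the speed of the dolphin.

f₁/f₂ = (v + v_s)/(v − v_s), so v_s = v · (f₁ − f₂)/(f₁ + f₂).
v_s = 1469 × (62315 − 61698)/(62315 + 61698) = 1469 × 617/124013 ≈ 7.3 m/s.

7.3 m/s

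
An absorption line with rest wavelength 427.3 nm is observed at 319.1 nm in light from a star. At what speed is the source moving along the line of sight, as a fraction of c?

0.284

λ'/λ₀ = 0.7468 < 1 (blueshift), so the source is approaching.
λ'/λ₀ = √((1 − β)/(1 + β)) for an approaching source ⇒ β = (1 − r²)/(1 + r²) with r = λ'/λ₀.
β = (1 − 0.5577)/(1 + 0.5577) ≈ 0.284.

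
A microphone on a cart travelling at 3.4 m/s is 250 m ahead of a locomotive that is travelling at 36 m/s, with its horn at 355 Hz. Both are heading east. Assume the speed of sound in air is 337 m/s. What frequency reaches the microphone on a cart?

The microphone on a cart is ahead, so the locomotive is moving toward it while the microphone on a cart is moving away from the locomotive.
Both move, so f' = f · (v − v_o)/(v − v_s).
f' = 355 × (337 − 3.4)/(337 − 36) = 355 × 333.6/301 ≈ 393 Hz.

393 Hz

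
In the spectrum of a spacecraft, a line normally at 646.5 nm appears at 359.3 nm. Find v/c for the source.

0.528

λ'/λ₀ = 0.5558 < 1 (blueshift), so the source is approaching.
λ'/λ₀ = √((1 − β)/(1 + β)) for an approaching source ⇒ β = (1 − r²)/(1 + r²) with r = λ'/λ₀.
β = (1 − 0.3089)/(1 + 0.3089) ≈ 0.528.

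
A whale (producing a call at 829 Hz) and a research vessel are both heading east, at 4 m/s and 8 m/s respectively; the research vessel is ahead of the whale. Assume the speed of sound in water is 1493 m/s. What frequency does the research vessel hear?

827 Hz

The research vessel is ahead, so the whale is moving toward it while the research vessel is moving away from the whale.
General Doppler shift: f' = f · (v − v_o)/(v − v_s).
f' = 829 × (1493 − 8)/(1493 − 4) = 829 × 1485/1489 ≈ 827 Hz.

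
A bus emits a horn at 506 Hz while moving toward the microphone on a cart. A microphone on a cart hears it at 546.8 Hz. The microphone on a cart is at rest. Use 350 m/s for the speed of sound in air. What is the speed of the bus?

26 m/s

f' = f · v/(v − v_s) ⇒ v_s = v · |1 − f/f'|.
v_s = 350 × |1 − 506/546.8| = 350 × 0.07462 ≈ 26 m/s.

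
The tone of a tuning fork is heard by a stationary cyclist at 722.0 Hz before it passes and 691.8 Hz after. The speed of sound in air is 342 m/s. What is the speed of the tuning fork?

f₁/f₂ = (v + v_s)/(v − v_s), so v_s = v · (f₁ − f₂)/(f₁ + f₂).
v_s = 342 × (722.0 − 691.8)/(722.0 + 691.8) = 342 × 30.2/1413.8 ≈ 7.3 m/s.

7.3 m/s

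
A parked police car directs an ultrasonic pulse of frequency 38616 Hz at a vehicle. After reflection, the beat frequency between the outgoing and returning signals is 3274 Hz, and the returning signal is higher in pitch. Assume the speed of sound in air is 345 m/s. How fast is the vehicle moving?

Double Doppler shift off a moving reflector: f₂ = f₀ · (v + u)/(v − u) (u > 0 toward emitter).
Returning signal is higher, so f₂ = f₀ + Δf = 38616 + 3274 = 41890 Hz.
Rearranging, u = v · (f₂ − f₀)/(f₂ + f₀) = 345 × 3274/80506 ≈ 14.0 m/s.
So the vehicle is moving at 14.0 m/s toward the emitter.

14.0 m/s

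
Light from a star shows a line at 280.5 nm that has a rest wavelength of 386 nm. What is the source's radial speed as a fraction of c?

λ'/λ₀ = 0.7267 < 1 (blueshift), so the source is approaching.
λ'/λ₀ = √((1 − β)/(1 + β)) for an approaching source ⇒ β = (1 − r²)/(1 + r²) with r = λ'/λ₀.
β = (1 − 0.5281)/(1 + 0.5281) ≈ 0.309.

0.309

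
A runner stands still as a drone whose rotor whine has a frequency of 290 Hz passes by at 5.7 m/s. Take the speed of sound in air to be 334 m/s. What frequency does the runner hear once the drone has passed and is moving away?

Receding: f₂ = f · v/(v + v_s) = 290 × 334/339.7 ≈ 285 Hz.

285 Hz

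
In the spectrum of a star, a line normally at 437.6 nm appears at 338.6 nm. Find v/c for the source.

0.251c

λ'/λ₀ = 0.7738 < 1 (blueshift), so the source is approaching.
λ'/λ₀ = √((1 − β)/(1 + β)) for an approaching source ⇒ β = (1 − r²)/(1 + r²) with r = λ'/λ₀.
β = (1 − 0.5987)/(1 + 0.5987) ≈ 0.251.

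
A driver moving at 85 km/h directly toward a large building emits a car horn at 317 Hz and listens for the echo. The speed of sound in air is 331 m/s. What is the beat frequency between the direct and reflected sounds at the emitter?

85 km/h = 23.61 m/s.
The large building receives the sound from a moving source: f₁ = f₀ · v/(v − v_e) = 317 × 331/307.39 ≈ 341.3 Hz.
On the return leg the driver is a moving observer: f₂ = f₁ · (v + v_e)/v = 341.3 × 354.61/331 ≈ 365.7 Hz.
Beat against the emitted tone: |f₂ − f₀| = 2v_e·f₀/(v − v_e) = 2 × 23.61 × 317/307.39 ≈ 48.7 Hz.

48.7 Hz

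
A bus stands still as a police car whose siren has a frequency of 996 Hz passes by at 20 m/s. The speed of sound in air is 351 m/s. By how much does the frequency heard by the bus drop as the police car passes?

Approaching: f₁ = f · v/(v − v_s) = 996 × 351/331 ≈ 1056 Hz.
Receding: f₂ = f · v/(v + v_s) = 996 × 351/371 ≈ 942 Hz.
Drop: f₁ − f₂ = 2f·v·v_s/(v² − v_s²) = 2 × 996 × 351 × 20/(351² − 20²) ≈ 114 Hz.

114 Hz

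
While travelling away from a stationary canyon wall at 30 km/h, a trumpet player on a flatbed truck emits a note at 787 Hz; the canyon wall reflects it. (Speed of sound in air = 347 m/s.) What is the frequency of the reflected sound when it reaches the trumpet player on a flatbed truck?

30 km/h = 8.333 m/s.
The canyon wall receives the sound from a moving source: f₁ = f₀ · v/(v + v_e) = 787 × 347/355.33 ≈ 769 Hz.
On the return leg the trumpet player on a flatbed truck is a moving observer: f₂ = f₁ · (v − v_e)/v = 769 × 338.67/347 ≈ 750 Hz.

750 Hz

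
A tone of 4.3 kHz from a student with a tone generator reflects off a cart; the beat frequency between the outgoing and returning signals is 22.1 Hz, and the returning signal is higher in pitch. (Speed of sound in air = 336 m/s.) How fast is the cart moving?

Double Doppler shift off a moving reflector: f₂ = f₀ · (v + u)/(v − u) (u > 0 toward emitter).
Returning signal is higher, so f₂ = f₀ + Δf = 4300 + 22.1 = 4322.1 Hz.
Rearranging, u = v · (f₂ − f₀)/(f₂ + f₀) = 336 × 22.1/8622.1 ≈ 0.86 m/s.
So the cart is moving at 0.86 m/s toward the emitter.

0.86 m/s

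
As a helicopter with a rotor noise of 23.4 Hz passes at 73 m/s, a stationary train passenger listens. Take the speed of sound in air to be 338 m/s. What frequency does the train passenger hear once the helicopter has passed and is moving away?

19.2 Hz

Receding: f₂ = f · v/(v + v_s) = 23.4 × 338/411 ≈ 19.2 Hz.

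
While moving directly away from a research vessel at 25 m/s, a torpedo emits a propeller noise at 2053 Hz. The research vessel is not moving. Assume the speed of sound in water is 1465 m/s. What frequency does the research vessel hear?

With the source moving away from a stationary observer, f' = f · v/(v + v_s).
f' = 2053 × 1465/(1465 + 25) = 2053 × 1465/1490 ≈ 2019 Hz.

2019 Hz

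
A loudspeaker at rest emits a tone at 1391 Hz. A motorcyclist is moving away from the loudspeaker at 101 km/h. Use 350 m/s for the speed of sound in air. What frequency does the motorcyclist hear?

101 km/h = 28.06 m/s.
Only the observer moves, away from the source, so f' = f · (v − v_o)/v.
f' = 1391 × (350 − 28.06)/350 = 1391 × 321.94/350 ≈ 1279 Hz.

1279 Hz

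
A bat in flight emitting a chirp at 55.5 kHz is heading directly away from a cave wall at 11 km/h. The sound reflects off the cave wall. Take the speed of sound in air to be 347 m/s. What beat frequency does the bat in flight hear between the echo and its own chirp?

11 km/h = 3.056 m/s.
The cave wall receives the sound from a moving source: f₁ = f₀ · v/(v + v_e) = 55.5 × 347/350.06 ≈ 55.016 kHz.
On the return leg the bat in flight is a moving observer: f₂ = f₁ · (v − v_e)/v = 55.016 × 343.94/347 ≈ 54.531 kHz.
Beat against the emitted tone (with f₀ = 55500 Hz): |f₂ − f₀| = 2v_e·f₀/(v + v_e) = 2 × 3.056 × 55500/350.06 ≈ 969 Hz.

969 Hz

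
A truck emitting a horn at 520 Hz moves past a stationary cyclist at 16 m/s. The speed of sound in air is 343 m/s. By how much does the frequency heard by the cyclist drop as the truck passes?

Approaching: f₁ = f · v/(v − v_s) = 520 × 343/327 ≈ 545.4 Hz.
Receding: f₂ = f · v/(v + v_s) = 520 × 343/359 ≈ 496.8 Hz.
Drop: f₁ − f₂ = 2f·v·v_s/(v² − v_s²) = 2 × 520 × 343 × 16/(343² − 16²) ≈ 48.6 Hz.

48.6 Hz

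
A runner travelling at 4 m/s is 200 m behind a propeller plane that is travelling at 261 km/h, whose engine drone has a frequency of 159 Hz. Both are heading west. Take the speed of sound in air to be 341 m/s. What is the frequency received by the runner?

133 Hz

261 km/h = 72.5 m/s.
The runner is behind, so the propeller plane is moving away from it while the runner is moving toward the propeller plane.
With source receding and observer approaching, f' = f · (v + v_o)/(v + v_s).
f' = 159 × (341 + 4)/(341 + 72.5) = 159 × 345/413.5 ≈ 133 Hz.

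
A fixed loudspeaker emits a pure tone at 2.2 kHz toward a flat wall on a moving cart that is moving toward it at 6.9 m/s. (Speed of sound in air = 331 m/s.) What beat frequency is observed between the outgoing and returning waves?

The flat wall on a moving cart first receives the wave as a moving observer: f₁ = f₀ · (v + u)/v = 2.2 × (331 + 6.9)/331 ≈ 2.2459 kHz.
On reflection it acts as a source moving toward the stationary detector: f₂ = f₁ · v/(v − u) = 2.2459 × 331/324.1 ≈ 2.2937 kHz.
Equivalently f₂ = f₀ · (v + u)/(v − u).
Beat frequency (with f₀ = 2200 Hz): |f₂ − f₀| = 2u·f₀/(v − u) = 2 × 6.9 × 2200/324.1 ≈ 94 Hz.

94 Hz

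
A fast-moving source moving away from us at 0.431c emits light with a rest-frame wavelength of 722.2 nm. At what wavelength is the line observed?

1145.3 nm

Relativistic Doppler for wavelength: λ' = λ₀ · √((1 + β)/(1 − β)).
λ' = 722.2 × √(1.4310/0.5690) = 722.2 × 1.58586 ≈ 1145.3 nm.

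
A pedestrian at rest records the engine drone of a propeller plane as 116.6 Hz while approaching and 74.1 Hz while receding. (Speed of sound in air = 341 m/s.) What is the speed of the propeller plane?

f₁/f₂ = (v + v_s)/(v − v_s), so v_s = v · (f₁ − f₂)/(f₁ + f₂).
v_s = 341 × (116.6 − 74.1)/(116.6 + 74.1) = 341 × 42.5/190.7 ≈ 76 m/s.

76 m/s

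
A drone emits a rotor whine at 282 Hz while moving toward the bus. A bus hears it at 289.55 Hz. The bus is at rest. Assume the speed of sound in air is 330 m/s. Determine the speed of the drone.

8.6 m/s

f' = f · v/(v − v_s) ⇒ v_s = v · |1 − f/f'|.
v_s = 330 × |1 − 282/289.55| = 330 × 0.02607 ≈ 8.6 m/s.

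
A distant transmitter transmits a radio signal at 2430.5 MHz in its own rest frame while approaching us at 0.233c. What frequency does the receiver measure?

3081.6 MHz

Relativistic Doppler for frequency: f' = f₀ · √((1 + β)/(1 − β)).
f' = 2430.5 × √(1.2330/0.7670) = 2430.5 × 1.26790 ≈ 3081.6 MHz.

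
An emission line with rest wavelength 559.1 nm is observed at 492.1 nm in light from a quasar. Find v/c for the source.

λ'/λ₀ = 0.8802 < 1 (blueshift), so the source is approaching.
λ'/λ₀ = √((1 − β)/(1 + β)) for an approaching source ⇒ β = (1 − r²)/(1 + r²) with r = λ'/λ₀.
β = (1 − 0.7747)/(1 + 0.7747) ≈ 0.127.

0.127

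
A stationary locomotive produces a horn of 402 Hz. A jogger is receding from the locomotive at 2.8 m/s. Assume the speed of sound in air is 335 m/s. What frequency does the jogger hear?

399 Hz

Only the observer moves, away from the source, so f' = f · (v − v_o)/v.
f' = 402 × (335 − 2.8)/335 = 402 × 332.2/335 ≈ 399 Hz.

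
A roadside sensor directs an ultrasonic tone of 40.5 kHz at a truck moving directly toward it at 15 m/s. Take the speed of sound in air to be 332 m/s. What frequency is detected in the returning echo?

At the truck (a moving observer), f₁ = f₀ · (v + u)/v = 40.5 × 347/332 ≈ 42.3 kHz.
The reflection then acts as a moving source: f₂ = f₁ · v/(v − u) ≈ 44.3 kHz.

44.3 kHz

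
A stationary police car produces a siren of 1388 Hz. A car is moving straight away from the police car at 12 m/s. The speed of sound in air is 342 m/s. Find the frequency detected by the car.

Only the observer moves, away from the source, so f' = f · (v − v_o)/v.
f' = 1388 × (342 − 12)/342 = 1388 × 330/342 ≈ 1339 Hz.

1339 Hz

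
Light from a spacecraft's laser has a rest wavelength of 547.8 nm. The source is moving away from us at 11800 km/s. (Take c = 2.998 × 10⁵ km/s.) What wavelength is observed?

569.8 nm

β = v/c = 11800/299800 = 0.0394.
Relativistic Doppler for wavelength: λ' = λ₀ · √((1 + β)/(1 − β)).
λ' = 547.8 × √(1.0394/0.9606) = 547.8 × 1.04017 ≈ 569.8 nm.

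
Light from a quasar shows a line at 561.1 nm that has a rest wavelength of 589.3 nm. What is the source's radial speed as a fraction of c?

0.049

λ'/λ₀ = 0.9521 < 1 (blueshift), so the source is approaching.
λ'/λ₀ = √((1 − β)/(1 + β)) for an approaching source ⇒ β = (1 − r²)/(1 + r²) with r = λ'/λ₀.
β = (1 − 0.9066)/(1 + 0.9066) ≈ 0.049.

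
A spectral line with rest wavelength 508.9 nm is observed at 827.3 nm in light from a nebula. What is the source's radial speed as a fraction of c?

λ'/λ₀ = 1.6257 > 1 (redshift), so the source is receding.
λ'/λ₀ = √((1 + β)/(1 − β)) for a receding source ⇒ β = (r² − 1)/(r² + 1) with r = λ'/λ₀.
β = (2.6428 − 1)/(2.6428 + 1) ≈ 0.451.

0.451c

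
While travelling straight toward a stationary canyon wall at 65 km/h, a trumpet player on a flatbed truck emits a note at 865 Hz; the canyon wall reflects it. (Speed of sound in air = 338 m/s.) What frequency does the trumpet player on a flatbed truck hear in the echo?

963 Hz

65 km/h = 18.06 m/s.
The canyon wall receives the sound from a moving source: f₁ = f₀ · v/(v − v_e) = 865 × 338/319.94 ≈ 914 Hz.
On the return leg the trumpet player on a flatbed truck is a moving observer: f₂ = f₁ · (v + v_e)/v = 914 × 356.06/338 ≈ 963 Hz.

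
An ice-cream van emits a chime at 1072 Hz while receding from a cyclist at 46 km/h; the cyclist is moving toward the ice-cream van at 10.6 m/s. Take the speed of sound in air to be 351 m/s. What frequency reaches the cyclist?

46 km/h = 12.78 m/s.
Both move, so f' = f · (v + v_o)/(v + v_s).
f' = 1072 × (351 + 10.6)/(351 + 12.78) = 1072 × 361.6/363.78 ≈ 1066 Hz.

1066 Hz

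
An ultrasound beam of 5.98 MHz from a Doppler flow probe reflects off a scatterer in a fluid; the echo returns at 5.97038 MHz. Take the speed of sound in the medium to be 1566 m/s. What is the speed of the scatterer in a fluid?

Double Doppler shift off a moving reflector: f₂ = f₀ · (v + u)/(v − u) (u > 0 toward emitter).
Rearranging, u = v · (f₂ − f₀)/(f₂ + f₀) = 1566 × -0.00962/11.95038 ≈ -1.26 m/s.
So the scatterer in a fluid is moving at 1.26 m/s away from the emitter.

1.26 m/s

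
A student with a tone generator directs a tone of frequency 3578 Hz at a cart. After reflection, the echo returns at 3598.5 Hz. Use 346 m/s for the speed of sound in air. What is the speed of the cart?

Double Doppler shift off a moving reflector: f₂ = f₀ · (v + u)/(v − u) (u > 0 toward emitter).
Rearranging, u = v · (f₂ − f₀)/(f₂ + f₀) = 346 × 20.5/7176.5 ≈ 0.99 m/s.
So the cart is moving at 0.99 m/s toward the emitter.

0.99 m/s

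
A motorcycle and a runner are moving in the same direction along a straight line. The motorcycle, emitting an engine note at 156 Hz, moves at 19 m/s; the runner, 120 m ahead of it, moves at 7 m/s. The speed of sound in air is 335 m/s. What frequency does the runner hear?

The runner is ahead, so the motorcycle is moving toward it while the runner is moving away from the motorcycle.
Both move, so f' = f · (v − v_o)/(v − v_s).
f' = 156 × (335 − 7)/(335 − 19) = 156 × 328/316 ≈ 162 Hz.

162 Hz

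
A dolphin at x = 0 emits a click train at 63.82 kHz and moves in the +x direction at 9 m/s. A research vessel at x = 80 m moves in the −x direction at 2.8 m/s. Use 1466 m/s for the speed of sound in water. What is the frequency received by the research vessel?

The observer lies on the +x side, so the source is heading toward the observer and the observer is heading toward the source.
General Doppler shift: f' = f · (v + v_o)/(v − v_s).
f' = 63.82 × (1466 + 2.8)/(1466 − 9) = 63.82 × 1468.8/1457 ≈ 64.3 kHz.

64.3 kHz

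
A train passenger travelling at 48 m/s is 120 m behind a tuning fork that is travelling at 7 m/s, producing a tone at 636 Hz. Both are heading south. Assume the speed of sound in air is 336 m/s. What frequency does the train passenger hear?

712 Hz

The train passenger is behind, so the tuning fork is moving away from it while the train passenger is moving toward the tuning fork.
With source receding and observer approaching, f' = f · (v + v_o)/(v + v_s).
f' = 636 × (336 + 48)/(336 + 7) = 636 × 384/343 ≈ 712 Hz.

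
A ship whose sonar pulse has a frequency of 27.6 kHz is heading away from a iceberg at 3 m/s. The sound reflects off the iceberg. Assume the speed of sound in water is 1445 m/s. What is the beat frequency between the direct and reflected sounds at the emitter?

114 Hz

The iceberg receives the sound from a moving source: f₁ = f₀ · v/(v + v_e) = 27.6 × 1445/1448 ≈ 27.5428 kHz.
On the return leg the ship is a moving observer: f₂ = f₁ · (v − v_e)/v = 27.5428 × 1442/1445 ≈ 27.4856 kHz.
Beat against the emitted tone (with f₀ = 27600 Hz): |f₂ − f₀| = 2v_e·f₀/(v + v_e) = 2 × 3 × 27600/1448 ≈ 114 Hz.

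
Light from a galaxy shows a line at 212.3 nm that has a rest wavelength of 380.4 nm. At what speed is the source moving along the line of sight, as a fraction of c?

0.525

λ'/λ₀ = 0.5581 < 1 (blueshift), so the source is approaching.
λ'/λ₀ = √((1 − β)/(1 + β)) for an approaching source ⇒ β = (1 − r²)/(1 + r²) with r = λ'/λ₀.
β = (1 − 0.3115)/(1 + 0.3115) ≈ 0.525.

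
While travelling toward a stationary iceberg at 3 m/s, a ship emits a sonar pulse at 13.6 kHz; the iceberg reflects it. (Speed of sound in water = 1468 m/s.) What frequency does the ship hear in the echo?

The iceberg receives the sound from a moving source: f₁ = f₀ · v/(v − v_e) = 13.6 × 1468/1465 ≈ 13.63 kHz.
On the return leg the ship is a moving observer: f₂ = f₁ · (v + v_e)/v = 13.63 × 1471/1468 ≈ 13.66 kHz.

13.66 kHz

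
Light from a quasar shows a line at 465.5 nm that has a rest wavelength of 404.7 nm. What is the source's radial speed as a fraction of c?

0.139c

λ'/λ₀ = 1.1502 > 1 (redshift), so the source is receding.
λ'/λ₀ = √((1 + β)/(1 − β)) for a receding source ⇒ β = (r² − 1)/(r² + 1) with r = λ'/λ₀.
β = (1.3230 − 1)/(1.3230 + 1) ≈ 0.139.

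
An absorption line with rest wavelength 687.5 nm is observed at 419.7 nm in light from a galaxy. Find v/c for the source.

0.457

λ'/λ₀ = 0.6105 < 1 (blueshift), so the source is approaching.
λ'/λ₀ = √((1 − β)/(1 + β)) for an approaching source ⇒ β = (1 − r²)/(1 + r²) with r = λ'/λ₀.
β = (1 − 0.3727)/(1 + 0.3727) ≈ 0.457.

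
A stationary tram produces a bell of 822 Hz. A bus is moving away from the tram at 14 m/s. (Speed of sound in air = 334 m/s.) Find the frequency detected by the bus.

Moving observer, stationary source: f' = f · (v − v_o)/v.
f' = 822 × (334 − 14)/334 = 822 × 320/334 ≈ 788 Hz.

788 Hz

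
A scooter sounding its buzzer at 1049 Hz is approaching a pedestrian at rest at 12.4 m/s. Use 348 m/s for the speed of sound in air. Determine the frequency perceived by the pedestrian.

Only the source moves, toward the listener, so f' = f · v/(v − v_s).
f' = 1049 × 348/(348 − 12.4) = 1049 × 348/335.6 ≈ 1088 Hz.

1088 Hz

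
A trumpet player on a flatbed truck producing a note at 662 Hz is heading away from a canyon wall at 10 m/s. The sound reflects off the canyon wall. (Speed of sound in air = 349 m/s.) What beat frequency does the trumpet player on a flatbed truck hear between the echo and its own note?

36.9 Hz

The canyon wall receives the sound from a moving source: f₁ = f₀ · v/(v + v_e) = 662 × 349/359 ≈ 643.6 Hz.
On the return leg the trumpet player on a flatbed truck is a moving observer: f₂ = f₁ · (v − v_e)/v = 643.6 × 339/349 ≈ 625.1 Hz.
Equivalently f₂ = f₀ · (v − v_e)/(v + v_e).
Beat against the emitted tone: |f₂ − f₀| = 2v_e·f₀/(v + v_e) = 2 × 10 × 662/359 ≈ 36.9 Hz.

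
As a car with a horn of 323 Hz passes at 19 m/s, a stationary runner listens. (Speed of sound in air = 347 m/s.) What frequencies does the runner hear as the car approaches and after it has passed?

Approaching: f₁ = f · v/(v − v_s) = 323 × 347/328 ≈ 342 Hz.
Receding: f₂ = f · v/(v + v_s) = 323 × 347/366 ≈ 306 Hz.

342 Hz approaching; 306 Hz receding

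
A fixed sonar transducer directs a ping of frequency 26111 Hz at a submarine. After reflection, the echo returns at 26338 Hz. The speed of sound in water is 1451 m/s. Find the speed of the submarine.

Double Doppler shift off a moving reflector: f₂ = f₀ · (v + u)/(v − u) (u > 0 toward emitter).
Rearranging, u = v · (f₂ − f₀)/(f₂ + f₀) = 1451 × 227/52449 ≈ 6.3 m/s.
So the submarine is moving at 6.3 m/s toward the emitter.

6.3 m/s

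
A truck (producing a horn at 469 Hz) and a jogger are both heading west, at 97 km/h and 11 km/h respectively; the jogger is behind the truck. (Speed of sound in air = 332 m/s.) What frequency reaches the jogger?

438 Hz

97 km/h = 26.94 m/s; 11 km/h = 3.056 m/s.
The jogger is behind, so the truck is moving away from it while the jogger is moving toward the truck.
General Doppler shift: f' = f · (v + v_o)/(v + v_s).
f' = 469 × (332 + 3.056)/(332 + 26.94) = 469 × 335.06/358.94 ≈ 438 Hz.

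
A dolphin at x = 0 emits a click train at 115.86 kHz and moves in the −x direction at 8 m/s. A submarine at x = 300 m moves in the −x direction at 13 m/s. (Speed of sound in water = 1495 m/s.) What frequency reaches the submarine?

The observer lies on the +x side, so the source is heading away from the observer and the observer is heading toward the source.
General Doppler shift: f' = f · (v + v_o)/(v + v_s).
f' = 115.86 × (1495 + 13)/(1495 + 8) = 115.86 × 1508/1503 ≈ 116.2 kHz.

116.2 kHz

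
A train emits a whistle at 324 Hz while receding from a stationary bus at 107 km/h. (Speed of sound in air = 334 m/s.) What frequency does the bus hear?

107 km/h = 29.72 m/s.
Moving source, stationary observer: f' = f · v/(v + v_s) since the source is receding.
f' = 324 × 334/(334 + 29.72) = 324 × 334/363.7 ≈ 298 Hz.

298 Hz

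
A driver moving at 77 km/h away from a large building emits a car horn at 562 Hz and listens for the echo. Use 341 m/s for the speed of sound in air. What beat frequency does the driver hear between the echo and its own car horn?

66 Hz

77 km/h = 21.39 m/s.
The large building receives the sound from a moving source: f₁ = f₀ · v/(v + v_e) = 562 × 341/362.39 ≈ 528.8 Hz.
On the return leg the driver is a moving observer: f₂ = f₁ · (v − v_e)/v = 528.8 × 319.61/341 ≈ 495.7 Hz.
Equivalently f₂ = f₀ · (v − v_e)/(v + v_e).
Beat against the emitted tone: |f₂ − f₀| = 2v_e·f₀/(v + v_e) = 2 × 21.39 × 562/362.39 ≈ 66 Hz.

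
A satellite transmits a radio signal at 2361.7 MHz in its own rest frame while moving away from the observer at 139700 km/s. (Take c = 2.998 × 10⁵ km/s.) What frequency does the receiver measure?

β = v/c = 139700/299800 = 0.4660.
Relativistic Doppler for frequency: f' = f₀ · √((1 − β)/(1 + β)).
f' = 2361.7 × √(0.5340/1.4660) = 2361.7 × 0.60355 ≈ 1425.4 MHz.

1425.4 MHz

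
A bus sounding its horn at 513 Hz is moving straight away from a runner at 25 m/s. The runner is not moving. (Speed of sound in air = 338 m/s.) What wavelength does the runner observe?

70.8 cm

Only the source moves, away from the listener, so f' = f · v/(v + v_s).
f' = 513 × 338/(338 + 25) ≈ 478 Hz.
λ' = v/f' = 338/477.669 ≈ 70.8 cm.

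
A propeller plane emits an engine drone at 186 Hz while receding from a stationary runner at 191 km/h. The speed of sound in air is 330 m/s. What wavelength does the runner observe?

191 km/h = 53.06 m/s.
Only the source moves, away from the listener, so f' = f · v/(v + v_s).
f' = 186 × 330/(330 + 53.06) ≈ 160 Hz.
λ' = v/f' = 330/160.238 ≈ 2.06 m.

2.06 m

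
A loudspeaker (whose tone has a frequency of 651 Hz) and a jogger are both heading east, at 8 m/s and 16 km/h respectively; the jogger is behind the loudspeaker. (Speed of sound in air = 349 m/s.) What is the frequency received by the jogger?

645 Hz

16 km/h = 4.444 m/s.
The jogger is behind, so the loudspeaker is moving away from it while the jogger is moving toward the loudspeaker.
General Doppler shift: f' = f · (v + v_o)/(v + v_s).
f' = 651 × (349 + 4.444)/(349 + 8) = 651 × 353.44/357 ≈ 645 Hz.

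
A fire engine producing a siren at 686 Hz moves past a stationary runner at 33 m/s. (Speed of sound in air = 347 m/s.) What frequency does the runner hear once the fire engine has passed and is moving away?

626 Hz

Receding: f₂ = f · v/(v + v_s) = 686 × 347/380 ≈ 626 Hz.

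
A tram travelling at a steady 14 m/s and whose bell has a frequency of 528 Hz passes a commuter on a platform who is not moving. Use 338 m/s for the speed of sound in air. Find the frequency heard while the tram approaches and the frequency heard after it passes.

551 Hz approaching; 507 Hz receding

Approaching: f₁ = f · v/(v − v_s) = 528 × 338/324 ≈ 551 Hz.
Receding: f₂ = f · v/(v + v_s) = 528 × 338/352 ≈ 507 Hz.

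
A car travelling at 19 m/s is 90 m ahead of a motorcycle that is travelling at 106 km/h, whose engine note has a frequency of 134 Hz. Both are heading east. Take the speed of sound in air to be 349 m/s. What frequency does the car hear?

106 km/h = 29.44 m/s.
The car is ahead, so the motorcycle is moving toward it while the car is moving away from the motorcycle.
General Doppler shift: f' = f · (v − v_o)/(v − v_s).
f' = 134 × (349 − 19)/(349 − 29.44) = 134 × 330/319.56 ≈ 138 Hz.

138 Hz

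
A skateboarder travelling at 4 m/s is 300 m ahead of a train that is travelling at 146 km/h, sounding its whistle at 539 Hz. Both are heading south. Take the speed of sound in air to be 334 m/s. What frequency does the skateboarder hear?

606 Hz

146 km/h = 40.56 m/s.
The skateboarder is ahead, so the train is moving toward it while the skateboarder is moving away from the train.
General Doppler shift: f' = f · (v − v_o)/(v − v_s).
f' = 539 × (334 − 4)/(334 − 40.56) = 539 × 330/293.44 ≈ 606 Hz.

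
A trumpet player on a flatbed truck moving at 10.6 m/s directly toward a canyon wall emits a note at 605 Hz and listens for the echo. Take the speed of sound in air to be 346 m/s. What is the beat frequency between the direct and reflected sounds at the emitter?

38.2 Hz

The canyon wall receives the sound from a moving source: f₁ = f₀ · v/(v − v_e) = 605 × 346/335.4 ≈ 624.1 Hz.
On the return leg the trumpet player on a flatbed truck is a moving observer: f₂ = f₁ · (v + v_e)/v = 624.1 × 356.6/346 ≈ 643.2 Hz.
Equivalently f₂ = f₀ · (v + v_e)/(v − v_e).
Beat against the emitted tone: |f₂ − f₀| = 2v_e·f₀/(v − v_e) = 2 × 10.6 × 605/335.4 ≈ 38.2 Hz.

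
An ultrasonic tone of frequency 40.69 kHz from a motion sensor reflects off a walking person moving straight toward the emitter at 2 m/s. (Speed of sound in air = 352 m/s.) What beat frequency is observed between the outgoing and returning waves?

465 Hz

At the walking person (a moving observer), f₁ = f₀ · (v + u)/v = 40.69 × 354/352 ≈ 40.921 kHz.
The reflection then acts as a moving source: f₂ = f₁ · v/(v − u) ≈ 41.155 kHz.
Beat frequency (with f₀ = 40690 Hz): |f₂ − f₀| = 2u·f₀/(v − u) = 2 × 2 × 40690/350 ≈ 465 Hz.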